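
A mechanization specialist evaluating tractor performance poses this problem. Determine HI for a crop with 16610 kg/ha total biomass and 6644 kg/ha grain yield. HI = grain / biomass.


HI = grain_yield / biomass
   = 6644 / 16610
   = 0.40


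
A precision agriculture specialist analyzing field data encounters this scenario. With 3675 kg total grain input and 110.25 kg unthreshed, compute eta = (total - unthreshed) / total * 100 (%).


eta = (total - unthreshed) / total * 100
    = (3675 - 110.25) / 3675 * 100
    = 3564.75 / 3675 * 100
    = 97%


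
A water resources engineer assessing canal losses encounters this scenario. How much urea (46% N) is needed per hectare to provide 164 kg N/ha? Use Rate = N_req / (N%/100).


Rate = N_required / (N_content / 100)
     = 164 / (46 / 100)
     = 164 / 0.46
     = 356.52 kg/ha


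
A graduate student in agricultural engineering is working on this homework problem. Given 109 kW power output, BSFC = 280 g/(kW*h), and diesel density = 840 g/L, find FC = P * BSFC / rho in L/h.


FC = P * BSFC / rho_fuel
   = 109 * 280 / 840
   = 30520 / 840
   = 36.33 L/h


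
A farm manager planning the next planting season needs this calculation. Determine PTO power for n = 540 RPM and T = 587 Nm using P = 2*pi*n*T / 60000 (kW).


P = 2*pi*n*T / 60000
  = 2*pi * 540 * 587 / 60000
  = 1991644.08 / 60000
  = 33.19 kW


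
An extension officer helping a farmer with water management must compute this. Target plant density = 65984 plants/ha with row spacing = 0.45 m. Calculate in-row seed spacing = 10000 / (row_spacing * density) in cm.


spacing = 10000 / (row_sp * density)
        = 10000 / (0.45 * 65984)
        = 10000 / 29692.80
        = 0.33678 m = 33.68 cm


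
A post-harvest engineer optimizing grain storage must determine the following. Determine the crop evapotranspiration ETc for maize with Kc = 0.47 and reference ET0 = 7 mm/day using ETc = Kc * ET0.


ETc = Kc * ET0
    = 0.47 * 7
    = 3.29 mm/day


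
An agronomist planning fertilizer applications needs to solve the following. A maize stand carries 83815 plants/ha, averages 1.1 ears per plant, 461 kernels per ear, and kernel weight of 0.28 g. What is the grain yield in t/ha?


Y = density * ears * kernels * kw
  = 83815 * 1.1 * 461 * 0.28 g/ha
  = 11900724.22 g/ha
  = 11900.72 kg/ha = 11.90 t/ha


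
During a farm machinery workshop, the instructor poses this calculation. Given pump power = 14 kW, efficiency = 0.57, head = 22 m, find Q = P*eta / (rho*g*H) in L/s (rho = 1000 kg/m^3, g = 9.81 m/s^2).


Q = (P * 1000 * eta) / (rho * g * H)
  = (14 * 1000 * 0.57) / (1000 * 9.81 * 22)
  = 7980 / 215820
  = 0.03698 m^3/s = 36.98 L/s


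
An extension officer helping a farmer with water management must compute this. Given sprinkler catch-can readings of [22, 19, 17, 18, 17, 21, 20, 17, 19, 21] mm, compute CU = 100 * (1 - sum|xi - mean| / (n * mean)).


xbar = 191 / 10 = 19.100
sum|xi - xbar| = 15.200
CU = 100 * (1 - 15.200 / (10 * 19.100))
   = 100 * (1 - 0.0796)
   = 92.04%


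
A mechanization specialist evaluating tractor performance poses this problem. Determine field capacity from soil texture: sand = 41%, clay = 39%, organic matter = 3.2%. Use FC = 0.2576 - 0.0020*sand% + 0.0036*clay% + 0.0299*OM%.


FC = 0.2576 - 0.0020*41 + 0.0036*39 + 0.0299*3.2
   = 0.2576 - 0.0820 + 0.1404 + 0.0957
   = 0.4117


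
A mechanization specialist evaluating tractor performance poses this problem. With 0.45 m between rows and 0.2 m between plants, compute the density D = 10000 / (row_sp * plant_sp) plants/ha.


D = 10000 / (row_sp * plant_sp)
  = 10000 / (0.45 * 0.2)
  = 10000 / 0.0900
  = 111111.11 plants/ha


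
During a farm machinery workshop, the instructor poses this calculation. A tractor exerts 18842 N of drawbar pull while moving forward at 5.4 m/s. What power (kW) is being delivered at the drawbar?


P = F * v / 1000
  = 18842 * 5.4 / 1000
  = 101746.80 / 1000
  = 101.75 kW


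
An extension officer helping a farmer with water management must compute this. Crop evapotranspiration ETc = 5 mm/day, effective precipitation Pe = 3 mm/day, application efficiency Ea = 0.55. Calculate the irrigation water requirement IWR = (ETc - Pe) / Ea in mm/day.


IWR = (ETc - Pe) / Ea
    = (5 - 3) / 0.55
    = 2 / 0.55
    = 3.64 mm/day


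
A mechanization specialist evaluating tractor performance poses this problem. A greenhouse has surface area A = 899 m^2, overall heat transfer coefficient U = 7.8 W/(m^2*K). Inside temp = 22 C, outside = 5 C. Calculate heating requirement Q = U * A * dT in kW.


dT = 22 - (5) = 17 K
Q = U * A * dT
  = 7.8 * 899 * 17
  = 119207.40 W = 119.21 kW


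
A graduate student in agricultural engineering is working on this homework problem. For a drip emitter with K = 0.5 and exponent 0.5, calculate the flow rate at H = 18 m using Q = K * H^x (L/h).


Q = K * H^x
  = 0.5 * 18^0.5
  = 0.5 * 4.2426
  = 2.12 L/h


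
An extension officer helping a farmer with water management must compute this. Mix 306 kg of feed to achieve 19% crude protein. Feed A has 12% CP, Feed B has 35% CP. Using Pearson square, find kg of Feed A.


parts_A = CP_b - target = 35 - 19 = 16
parts_B = target - CP_a = 19 - 12 = 7
total_parts = 16 + 7 = 23
Feed A = 306 * 16 / 23 = 212.87 kg
Feed B = 306 * 7 / 23 = 93.13 kg

212.87 kg


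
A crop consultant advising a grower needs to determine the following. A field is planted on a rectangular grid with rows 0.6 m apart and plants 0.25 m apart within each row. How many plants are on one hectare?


D = 10000 / (row_sp * plant_sp)
  = 10000 / (0.6 * 0.25)
  = 10000 / 0.1500
  = 66666.67 plants/ha


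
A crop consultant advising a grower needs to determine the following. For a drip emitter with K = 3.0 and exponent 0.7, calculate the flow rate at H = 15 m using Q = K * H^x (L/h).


Q = K * H^x
  = 3.0 * 15^0.7
  = 3.0 * 6.6568
  = 19.97 L/h


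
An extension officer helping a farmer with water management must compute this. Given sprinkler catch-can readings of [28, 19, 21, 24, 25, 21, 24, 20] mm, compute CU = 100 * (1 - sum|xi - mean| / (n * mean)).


xbar = 182 / 8 = 22.750
sum|xi - xbar| = 20
CU = 100 * (1 - 20 / (8 * 22.750))
   = 100 * (1 - 0.1099)
   = 89.01%


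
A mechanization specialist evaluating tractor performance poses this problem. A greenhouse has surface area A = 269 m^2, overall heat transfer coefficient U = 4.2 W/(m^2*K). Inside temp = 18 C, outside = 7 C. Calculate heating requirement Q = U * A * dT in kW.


dT = 18 - (7) = 11 K
Q = U * A * dT
  = 4.2 * 269 * 11
  = 12427.80 W = 12.43 kW


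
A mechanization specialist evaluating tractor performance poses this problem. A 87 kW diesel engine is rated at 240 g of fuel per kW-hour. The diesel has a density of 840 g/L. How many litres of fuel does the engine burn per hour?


FC = P * BSFC / rho_fuel
   = 87 * 240 / 840
   = 20880 / 840
   = 24.86 L/h


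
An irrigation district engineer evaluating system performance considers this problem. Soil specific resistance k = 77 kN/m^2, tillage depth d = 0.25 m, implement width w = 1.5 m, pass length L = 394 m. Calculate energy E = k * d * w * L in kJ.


E = k * d * w * L
  = 77 * 0.25 * 1.5 * 394
  = 11376.75 kJ


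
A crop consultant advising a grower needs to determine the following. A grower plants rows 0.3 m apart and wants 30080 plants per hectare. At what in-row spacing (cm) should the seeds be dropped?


spacing = 10000 / (row_sp * density)
        = 10000 / (0.3 * 30080)
        = 10000 / 9024
        = 1.10816 m = 110.82 cm


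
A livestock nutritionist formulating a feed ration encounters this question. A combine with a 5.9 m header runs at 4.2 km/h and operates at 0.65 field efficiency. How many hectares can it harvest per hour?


C = w * v * eta_f / 10
  = 5.9 * 4.2 * 0.65 / 10
  = 16.11 / 10
  = 1.61 ha/h


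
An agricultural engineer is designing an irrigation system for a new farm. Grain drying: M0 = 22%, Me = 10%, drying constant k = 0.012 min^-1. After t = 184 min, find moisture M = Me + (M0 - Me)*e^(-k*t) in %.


M = Me + (M0 - Me) * e^(-k*t)
  = 10 + (22 - 10) * e^(-0.012*184)
  = 10 + 12 * e^(-2.208)
  = 10 + 12 * 0.10992
  = 10 + 1.3190
  = 11.32%


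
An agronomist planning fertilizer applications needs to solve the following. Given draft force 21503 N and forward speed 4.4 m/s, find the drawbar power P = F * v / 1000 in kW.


P = F * v / 1000
  = 21503 * 4.4 / 1000
  = 94613.20 / 1000
  = 94.61 kW


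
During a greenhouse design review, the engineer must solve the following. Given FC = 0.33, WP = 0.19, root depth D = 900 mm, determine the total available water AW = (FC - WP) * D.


AW = (FC - WP) * D
   = (0.33 - 0.19) * 900
   = 0.14 * 900
   = 126 mm


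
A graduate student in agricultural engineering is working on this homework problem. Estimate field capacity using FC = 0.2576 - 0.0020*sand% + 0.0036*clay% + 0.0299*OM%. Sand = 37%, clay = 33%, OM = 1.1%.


FC = 0.2576 - 0.0020*37 + 0.0036*33 + 0.0299*1.1
   = 0.2576 - 0.0740 + 0.1188 + 0.0329
   = 0.3353


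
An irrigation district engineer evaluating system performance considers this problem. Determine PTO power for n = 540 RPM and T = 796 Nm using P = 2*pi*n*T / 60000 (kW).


P = 2*pi*n*T / 60000
  = 2*pi * 540 * 796 / 60000
  = 2700764.37 / 60000
  = 45.01 kW


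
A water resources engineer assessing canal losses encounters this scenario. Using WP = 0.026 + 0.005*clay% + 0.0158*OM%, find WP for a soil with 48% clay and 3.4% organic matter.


WP = 0.026 + 0.005*48 + 0.0158*3.4
   = 0.026 + 0.2400 + 0.0537
   = 0.3197


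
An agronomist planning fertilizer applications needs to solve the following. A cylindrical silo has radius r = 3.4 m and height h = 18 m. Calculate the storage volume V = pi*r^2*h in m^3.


V = pi * r^2 * h
  = pi * 3.4^2 * 18
  = pi * 11.56 * 18
  = 653.70 m^3


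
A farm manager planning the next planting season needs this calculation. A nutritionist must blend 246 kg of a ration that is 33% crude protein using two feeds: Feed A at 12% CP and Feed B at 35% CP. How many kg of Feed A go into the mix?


parts_A = CP_b - target = 35 - 33 = 2
parts_B = target - CP_a = 33 - 12 = 21
total_parts = 2 + 21 = 23
Feed A = 246 * 2 / 23 = 21.39 kg
Feed B = 246 * 21 / 23 = 224.61 kg

21.39 kg


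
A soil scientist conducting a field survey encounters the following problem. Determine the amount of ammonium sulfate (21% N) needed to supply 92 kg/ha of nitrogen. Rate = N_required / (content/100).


Rate = N_required / (N_content / 100)
     = 92 / (21 / 100)
     = 92 / 0.21
     = 438.10 kg/ha


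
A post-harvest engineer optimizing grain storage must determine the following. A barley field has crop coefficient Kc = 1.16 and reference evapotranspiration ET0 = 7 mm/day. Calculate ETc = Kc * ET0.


ETc = Kc * ET0
    = 1.16 * 7
    = 8.12 mm/day


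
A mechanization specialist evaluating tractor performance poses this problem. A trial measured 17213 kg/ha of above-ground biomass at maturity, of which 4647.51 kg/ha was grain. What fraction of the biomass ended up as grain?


HI = grain_yield / biomass
   = 4647.51 / 17213
   = 0.27


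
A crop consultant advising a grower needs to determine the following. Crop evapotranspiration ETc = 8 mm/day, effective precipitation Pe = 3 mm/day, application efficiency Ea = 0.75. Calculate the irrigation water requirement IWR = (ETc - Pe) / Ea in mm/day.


IWR = (ETc - Pe) / Ea
    = (8 - 3) / 0.75
    = 5 / 0.75
    = 6.67 mm/day


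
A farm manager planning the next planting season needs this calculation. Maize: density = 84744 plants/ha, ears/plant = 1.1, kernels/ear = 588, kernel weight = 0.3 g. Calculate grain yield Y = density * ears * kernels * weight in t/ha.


Y = density * ears * kernels * kw
  = 84744 * 1.1 * 588 * 0.3 g/ha
  = 16443725.76 g/ha
  = 16443.73 kg/ha = 16.44 t/ha


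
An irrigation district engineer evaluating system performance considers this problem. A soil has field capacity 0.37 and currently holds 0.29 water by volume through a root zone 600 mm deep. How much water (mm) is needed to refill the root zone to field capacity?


SMD = (FC - theta) * D
    = (0.37 - 0.29) * 600
    = 0.080 * 600
    = 48 mm


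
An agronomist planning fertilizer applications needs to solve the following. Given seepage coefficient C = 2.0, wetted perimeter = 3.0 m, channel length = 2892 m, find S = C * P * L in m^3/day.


S = C * P * L
  = 2.0 * 3.0 * 2892
  = 17352 m^3/day


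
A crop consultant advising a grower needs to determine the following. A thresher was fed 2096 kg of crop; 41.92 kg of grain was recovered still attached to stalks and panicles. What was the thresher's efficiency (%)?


eta = (total - unthreshed) / total * 100
    = (2096 - 41.92) / 2096 * 100
    = 2054.08 / 2096 * 100
    = 98%


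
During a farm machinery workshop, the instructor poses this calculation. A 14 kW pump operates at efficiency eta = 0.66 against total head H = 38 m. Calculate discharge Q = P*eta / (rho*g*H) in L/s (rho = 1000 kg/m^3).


Q = (P * 1000 * eta) / (rho * g * H)
  = (14 * 1000 * 0.66) / (1000 * 9.81 * 38)
  = 9240 / 372780
  = 0.02479 m^3/s = 24.79 L/s


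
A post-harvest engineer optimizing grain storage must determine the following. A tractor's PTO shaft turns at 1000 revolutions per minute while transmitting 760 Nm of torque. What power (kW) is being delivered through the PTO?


P = 2*pi*n*T / 60000
  = 2*pi * 1000 * 760 / 60000
  = 4775220.83 / 60000
  = 79.59 kW


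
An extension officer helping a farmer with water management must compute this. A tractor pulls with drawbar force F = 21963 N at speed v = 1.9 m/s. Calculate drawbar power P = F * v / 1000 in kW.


P = F * v / 1000
  = 21963 * 1.9 / 1000
  = 41729.70 / 1000
  = 41.73 kW


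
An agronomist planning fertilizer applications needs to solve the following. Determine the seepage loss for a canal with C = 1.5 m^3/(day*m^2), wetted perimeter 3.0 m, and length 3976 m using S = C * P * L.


S = C * P * L
  = 1.5 * 3.0 * 3976
  = 17892 m^3/day


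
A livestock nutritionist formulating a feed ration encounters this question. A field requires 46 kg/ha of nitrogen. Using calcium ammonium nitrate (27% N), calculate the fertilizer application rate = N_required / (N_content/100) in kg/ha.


Rate = N_required / (N_content / 100)
     = 46 / (27 / 100)
     = 46 / 0.27
     = 170.37 kg/ha


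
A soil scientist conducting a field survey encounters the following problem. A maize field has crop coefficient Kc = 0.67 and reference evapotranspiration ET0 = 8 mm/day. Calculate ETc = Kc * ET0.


ETc = Kc * ET0
    = 0.67 * 8
    = 5.36 mm/day


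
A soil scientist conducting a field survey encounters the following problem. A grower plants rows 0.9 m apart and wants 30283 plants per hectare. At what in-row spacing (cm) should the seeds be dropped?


spacing = 10000 / (row_sp * density)
        = 10000 / (0.9 * 30283)
        = 10000 / 27254.70
        = 0.36691 m = 36.69 cm


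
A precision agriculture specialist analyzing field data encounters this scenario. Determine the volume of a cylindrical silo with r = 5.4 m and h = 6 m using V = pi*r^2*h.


V = pi * r^2 * h
  = pi * 5.4^2 * 6
  = pi * 29.16 * 6
  = 549.65 m^3


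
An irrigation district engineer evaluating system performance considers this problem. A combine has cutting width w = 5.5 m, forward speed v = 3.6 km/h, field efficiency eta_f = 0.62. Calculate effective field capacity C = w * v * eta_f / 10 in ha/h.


C = w * v * eta_f / 10
  = 5.5 * 3.6 * 0.62 / 10
  = 12.28 / 10
  = 1.23 ha/h


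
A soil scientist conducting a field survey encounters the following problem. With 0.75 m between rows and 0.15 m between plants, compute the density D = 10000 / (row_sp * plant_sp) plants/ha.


D = 10000 / (row_sp * plant_sp)
  = 10000 / (0.75 * 0.15)
  = 10000 / 0.1125
  = 88888.89 plants/ha


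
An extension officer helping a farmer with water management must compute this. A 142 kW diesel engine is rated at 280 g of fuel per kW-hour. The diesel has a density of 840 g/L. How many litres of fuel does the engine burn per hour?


FC = P * BSFC / rho_fuel
   = 142 * 280 / 840
   = 39760 / 840
   = 47.33 L/h


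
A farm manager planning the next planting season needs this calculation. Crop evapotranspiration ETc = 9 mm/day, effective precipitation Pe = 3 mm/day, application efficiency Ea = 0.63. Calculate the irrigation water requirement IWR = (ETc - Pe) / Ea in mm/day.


IWR = (ETc - Pe) / Ea
    = (9 - 3) / 0.63
    = 6 / 0.63
    = 9.52 mm/day


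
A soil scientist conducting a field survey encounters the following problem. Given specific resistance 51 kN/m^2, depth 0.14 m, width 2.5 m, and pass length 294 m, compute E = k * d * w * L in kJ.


E = k * d * w * L
  = 51 * 0.14 * 2.5 * 294
  = 5247.90 kJ


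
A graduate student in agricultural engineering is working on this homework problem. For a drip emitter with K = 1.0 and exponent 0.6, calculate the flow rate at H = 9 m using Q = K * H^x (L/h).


Q = K * H^x
  = 1.0 * 9^0.6
  = 1.0 * 3.7372
  = 3.74 L/h


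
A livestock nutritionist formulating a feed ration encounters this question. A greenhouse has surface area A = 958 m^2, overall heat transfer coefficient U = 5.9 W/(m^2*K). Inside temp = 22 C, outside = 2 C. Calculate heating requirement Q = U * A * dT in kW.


dT = 22 - (2) = 20 K
Q = U * A * dT
  = 5.9 * 958 * 20
  = 113044 W = 113.04 kW


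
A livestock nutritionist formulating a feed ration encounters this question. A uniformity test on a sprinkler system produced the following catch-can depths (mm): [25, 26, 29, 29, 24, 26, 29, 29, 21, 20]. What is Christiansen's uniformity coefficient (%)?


xbar = 258 / 10 = 25.800
sum|xi - xbar| = 26.400
CU = 100 * (1 - 26.400 / (10 * 25.800))
   = 100 * (1 - 0.1023)
   = 89.77%


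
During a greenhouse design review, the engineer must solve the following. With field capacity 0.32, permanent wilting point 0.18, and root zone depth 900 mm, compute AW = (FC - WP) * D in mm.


AW = (FC - WP) * D
   = (0.32 - 0.18) * 900
   = 0.14 * 900
   = 126 mm


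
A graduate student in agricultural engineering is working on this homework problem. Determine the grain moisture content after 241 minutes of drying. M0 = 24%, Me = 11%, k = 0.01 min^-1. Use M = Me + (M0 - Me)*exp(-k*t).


M = Me + (M0 - Me) * e^(-k*t)
  = 11 + (24 - 11) * e^(-0.01*241)
  = 11 + 13 * e^(-2.410)
  = 11 + 13 * 0.08982
  = 11 + 1.1676
  = 12.17%


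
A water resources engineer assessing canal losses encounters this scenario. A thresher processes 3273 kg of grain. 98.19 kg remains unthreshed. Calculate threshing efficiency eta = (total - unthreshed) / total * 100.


eta = (total - unthreshed) / total * 100
    = (3273 - 98.19) / 3273 * 100
    = 3174.81 / 3273 * 100
    = 97%


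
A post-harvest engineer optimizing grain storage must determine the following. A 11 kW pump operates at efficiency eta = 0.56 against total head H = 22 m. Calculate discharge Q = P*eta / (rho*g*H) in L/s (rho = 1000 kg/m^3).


Q = (P * 1000 * eta) / (rho * g * H)
  = (11 * 1000 * 0.56) / (1000 * 9.81 * 22)
  = 6160 / 215820
  = 0.02854 m^3/s = 28.54 L/s


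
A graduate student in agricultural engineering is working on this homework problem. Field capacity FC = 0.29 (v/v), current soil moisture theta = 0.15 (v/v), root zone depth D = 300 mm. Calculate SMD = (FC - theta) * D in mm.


SMD = (FC - theta) * D
    = (0.29 - 0.15) * 300
    = 0.140 * 300
    = 42 mm


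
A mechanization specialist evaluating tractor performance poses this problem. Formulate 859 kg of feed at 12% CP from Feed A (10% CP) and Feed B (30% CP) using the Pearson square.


parts_A = CP_b - target = 30 - 12 = 18
parts_B = target - CP_a = 12 - 10 = 2
total_parts = 18 + 2 = 20
Feed A = 859 * 18 / 20 = 773.10 kg
Feed B = 859 * 2 / 20 = 85.90 kg

773.10 kg


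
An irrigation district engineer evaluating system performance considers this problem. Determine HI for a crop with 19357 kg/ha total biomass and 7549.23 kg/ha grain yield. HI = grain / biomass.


HI = grain_yield / biomass
   = 7549.23 / 19357
   = 0.39


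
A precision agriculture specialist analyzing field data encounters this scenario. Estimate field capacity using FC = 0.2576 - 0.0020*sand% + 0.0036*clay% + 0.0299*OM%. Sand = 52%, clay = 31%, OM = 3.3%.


FC = 0.2576 - 0.0020*52 + 0.0036*31 + 0.0299*3.3
   = 0.2576 - 0.1040 + 0.1116 + 0.0987
   = 0.3639


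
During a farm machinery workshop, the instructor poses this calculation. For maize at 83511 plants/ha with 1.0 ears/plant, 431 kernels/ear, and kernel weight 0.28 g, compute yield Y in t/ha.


Y = density * ears * kernels * kw
  = 83511 * 1.0 * 431 * 0.28 g/ha
  = 10078107.48 g/ha
  = 10078.11 kg/ha = 10.08 t/ha


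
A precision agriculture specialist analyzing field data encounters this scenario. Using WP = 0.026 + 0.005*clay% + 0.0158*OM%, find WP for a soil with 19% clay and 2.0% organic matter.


WP = 0.026 + 0.005*19 + 0.0158*2.0
   = 0.026 + 0.0950 + 0.0316
   = 0.1526


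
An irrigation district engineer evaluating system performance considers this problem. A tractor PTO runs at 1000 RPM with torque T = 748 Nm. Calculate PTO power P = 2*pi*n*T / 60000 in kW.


P = 2*pi*n*T / 60000
  = 2*pi * 1000 * 748 / 60000
  = 4699822.61 / 60000
  = 78.33 kW


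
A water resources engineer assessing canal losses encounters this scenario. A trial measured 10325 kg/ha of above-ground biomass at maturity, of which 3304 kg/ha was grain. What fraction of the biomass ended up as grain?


HI = grain_yield / biomass
   = 3304 / 10325
   = 0.32


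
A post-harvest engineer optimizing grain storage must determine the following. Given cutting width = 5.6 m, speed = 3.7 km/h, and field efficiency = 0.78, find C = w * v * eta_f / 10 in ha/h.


C = w * v * eta_f / 10
  = 5.6 * 3.7 * 0.78 / 10
  = 16.16 / 10
  = 1.62 ha/h


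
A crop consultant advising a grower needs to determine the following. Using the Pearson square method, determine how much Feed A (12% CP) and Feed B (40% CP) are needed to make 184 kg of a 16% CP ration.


parts_A = CP_b - target = 40 - 16 = 24
parts_B = target - CP_a = 16 - 12 = 4
total_parts = 24 + 4 = 28
Feed A = 184 * 24 / 28 = 157.71 kg
Feed B = 184 * 4 / 28 = 26.29 kg

157.71 kg


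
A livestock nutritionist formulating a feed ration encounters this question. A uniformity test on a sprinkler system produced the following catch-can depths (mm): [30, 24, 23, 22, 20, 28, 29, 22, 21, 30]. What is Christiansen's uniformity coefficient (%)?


xbar = 249 / 10 = 24.900
sum|xi - xbar| = 34.800
CU = 100 * (1 - 34.800 / (10 * 24.900))
   = 100 * (1 - 0.1398)
   = 86.02%


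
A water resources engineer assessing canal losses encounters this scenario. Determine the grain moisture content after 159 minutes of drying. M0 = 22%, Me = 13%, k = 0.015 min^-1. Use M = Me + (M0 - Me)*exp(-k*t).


M = Me + (M0 - Me) * e^(-k*t)
  = 13 + (22 - 13) * e^(-0.015*159)
  = 13 + 9 * e^(-2.385)
  = 13 + 9 * 0.09209
  = 13 + 0.8288
  = 13.83%


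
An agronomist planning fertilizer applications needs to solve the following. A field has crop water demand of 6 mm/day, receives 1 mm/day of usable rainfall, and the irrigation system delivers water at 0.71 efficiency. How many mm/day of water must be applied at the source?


IWR = (ETc - Pe) / Ea
    = (6 - 1) / 0.71
    = 5 / 0.71
    = 7.04 mm/day


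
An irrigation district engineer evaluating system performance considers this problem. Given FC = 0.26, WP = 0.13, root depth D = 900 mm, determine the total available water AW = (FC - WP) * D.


AW = (FC - WP) * D
   = (0.26 - 0.13) * 900
   = 0.13 * 900
   = 117 mm


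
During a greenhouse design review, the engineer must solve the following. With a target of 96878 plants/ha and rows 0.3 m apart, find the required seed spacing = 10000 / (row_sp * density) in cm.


spacing = 10000 / (row_sp * density)
        = 10000 / (0.3 * 96878)
        = 10000 / 29063.40
        = 0.34408 m = 34.41 cm


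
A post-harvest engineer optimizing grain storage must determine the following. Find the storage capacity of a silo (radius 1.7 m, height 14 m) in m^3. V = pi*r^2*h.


V = pi * r^2 * h
  = pi * 1.7^2 * 14
  = pi * 2.89 * 14
  = 127.11 m^3


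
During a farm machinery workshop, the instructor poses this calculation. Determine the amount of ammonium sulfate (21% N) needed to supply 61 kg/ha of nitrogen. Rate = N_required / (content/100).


Rate = N_required / (N_content / 100)
     = 61 / (21 / 100)
     = 61 / 0.21
     = 290.48 kg/ha


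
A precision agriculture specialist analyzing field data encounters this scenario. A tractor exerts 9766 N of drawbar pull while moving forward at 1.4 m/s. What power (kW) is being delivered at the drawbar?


P = F * v / 1000
  = 9766 * 1.4 / 1000
  = 13672.40 / 1000
  = 13.67 kW


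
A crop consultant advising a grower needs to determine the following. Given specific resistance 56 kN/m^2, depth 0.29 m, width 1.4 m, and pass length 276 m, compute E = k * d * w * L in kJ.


E = k * d * w * L
  = 56 * 0.29 * 1.4 * 276
  = 6275.14 kJ


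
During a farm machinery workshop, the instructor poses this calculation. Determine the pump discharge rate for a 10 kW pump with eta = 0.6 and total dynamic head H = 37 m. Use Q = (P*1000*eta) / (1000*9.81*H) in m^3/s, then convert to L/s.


Q = (P * 1000 * eta) / (rho * g * H)
  = (10 * 1000 * 0.6) / (1000 * 9.81 * 37)
  = 6000 / 362970
  = 0.01653 m^3/s = 16.53 L/s


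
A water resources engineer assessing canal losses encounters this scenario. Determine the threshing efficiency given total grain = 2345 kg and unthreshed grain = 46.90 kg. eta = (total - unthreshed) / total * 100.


eta = (total - unthreshed) / total * 100
    = (2345 - 46.90) / 2345 * 100
    = 2298.10 / 2345 * 100
    = 98%


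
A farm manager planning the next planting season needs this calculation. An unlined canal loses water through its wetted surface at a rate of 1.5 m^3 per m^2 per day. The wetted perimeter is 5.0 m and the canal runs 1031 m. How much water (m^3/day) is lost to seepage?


S = C * P * L
  = 1.5 * 5.0 * 1031
  = 7732.50 m^3/day


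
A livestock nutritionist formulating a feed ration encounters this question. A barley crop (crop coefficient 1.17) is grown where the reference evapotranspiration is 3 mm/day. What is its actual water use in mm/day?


ETc = Kc * ET0
    = 1.17 * 3
    = 3.51 mm/day


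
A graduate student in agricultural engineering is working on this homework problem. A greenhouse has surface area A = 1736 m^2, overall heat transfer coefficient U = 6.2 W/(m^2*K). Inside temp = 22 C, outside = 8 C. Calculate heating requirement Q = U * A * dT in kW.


dT = 22 - (8) = 14 K
Q = U * A * dT
  = 6.2 * 1736 * 14
  = 150684.80 W = 150.68 kW


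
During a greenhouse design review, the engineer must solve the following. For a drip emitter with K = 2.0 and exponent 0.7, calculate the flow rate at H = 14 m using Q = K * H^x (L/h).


Q = K * H^x
  = 2.0 * 14^0.7
  = 2.0 * 6.3429
  = 12.69 L/h


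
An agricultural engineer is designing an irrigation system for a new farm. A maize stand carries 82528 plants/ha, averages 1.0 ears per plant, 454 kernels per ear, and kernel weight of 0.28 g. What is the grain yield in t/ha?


Y = density * ears * kernels * kw
  = 82528 * 1.0 * 454 * 0.28 g/ha
  = 10490959.36 g/ha
  = 10490.96 kg/ha = 10.49 t/ha


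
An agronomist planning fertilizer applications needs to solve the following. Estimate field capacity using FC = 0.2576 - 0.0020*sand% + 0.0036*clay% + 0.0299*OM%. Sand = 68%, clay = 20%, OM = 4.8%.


FC = 0.2576 - 0.0020*68 + 0.0036*20 + 0.0299*4.8
   = 0.2576 - 0.1360 + 0.0720 + 0.1435
   = 0.3371


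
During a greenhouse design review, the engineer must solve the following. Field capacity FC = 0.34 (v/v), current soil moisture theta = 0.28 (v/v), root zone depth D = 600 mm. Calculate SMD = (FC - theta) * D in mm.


SMD = (FC - theta) * D
    = (0.34 - 0.28) * 600
    = 0.060 * 600
    = 36 mm


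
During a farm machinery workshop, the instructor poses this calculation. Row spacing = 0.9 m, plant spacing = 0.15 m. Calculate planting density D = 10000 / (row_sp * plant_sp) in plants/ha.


D = 10000 / (row_sp * plant_sp)
  = 10000 / (0.9 * 0.15)
  = 10000 / 0.1350
  = 74074.07 plants/ha


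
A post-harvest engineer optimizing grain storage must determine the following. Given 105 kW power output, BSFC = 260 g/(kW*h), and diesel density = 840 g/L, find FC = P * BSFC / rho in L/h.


FC = P * BSFC / rho_fuel
   = 105 * 260 / 840
   = 27300 / 840
   = 32.50 L/h


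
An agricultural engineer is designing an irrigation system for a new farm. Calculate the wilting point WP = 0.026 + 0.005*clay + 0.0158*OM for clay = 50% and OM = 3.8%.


WP = 0.026 + 0.005*50 + 0.0158*3.8
   = 0.026 + 0.2500 + 0.0600
   = 0.3360


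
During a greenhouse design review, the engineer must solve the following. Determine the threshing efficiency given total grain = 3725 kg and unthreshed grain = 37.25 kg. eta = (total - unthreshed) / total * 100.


eta = (total - unthreshed) / total * 100
    = (3725 - 37.25) / 3725 * 100
    = 3687.75 / 3725 * 100
    = 99%


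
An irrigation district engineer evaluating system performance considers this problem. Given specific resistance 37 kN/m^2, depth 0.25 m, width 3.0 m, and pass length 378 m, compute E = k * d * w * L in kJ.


E = k * d * w * L
  = 37 * 0.25 * 3.0 * 378
  = 10489.50 kJ


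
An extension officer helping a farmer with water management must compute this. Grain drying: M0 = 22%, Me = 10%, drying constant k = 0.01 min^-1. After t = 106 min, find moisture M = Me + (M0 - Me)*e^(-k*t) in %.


M = Me + (M0 - Me) * e^(-k*t)
  = 10 + (22 - 10) * e^(-0.01*106)
  = 10 + 12 * e^(-1.060)
  = 10 + 12 * 0.34646
  = 10 + 4.1575
  = 14.16%


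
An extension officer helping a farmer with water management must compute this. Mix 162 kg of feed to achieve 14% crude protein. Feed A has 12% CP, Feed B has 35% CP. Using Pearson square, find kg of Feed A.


parts_A = CP_b - target = 35 - 14 = 21
parts_B = target - CP_a = 14 - 12 = 2
total_parts = 21 + 2 = 23
Feed A = 162 * 21 / 23 = 147.91 kg
Feed B = 162 * 2 / 23 = 14.09 kg

147.91 kg


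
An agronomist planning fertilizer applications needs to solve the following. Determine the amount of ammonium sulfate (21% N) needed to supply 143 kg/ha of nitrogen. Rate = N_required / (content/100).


Rate = N_required / (N_content / 100)
     = 143 / (21 / 100)
     = 143 / 0.21
     = 680.95 kg/ha


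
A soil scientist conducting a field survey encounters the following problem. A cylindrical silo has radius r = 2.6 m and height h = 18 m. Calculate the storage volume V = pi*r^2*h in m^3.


V = pi * r^2 * h
  = pi * 2.6^2 * 18
  = pi * 6.76 * 18
  = 382.27 m^3


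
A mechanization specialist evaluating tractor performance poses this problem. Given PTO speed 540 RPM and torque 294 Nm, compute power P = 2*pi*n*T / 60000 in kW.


P = 2*pi*n*T / 60000
  = 2*pi * 540 * 294 / 60000
  = 997518.50 / 60000
  = 16.63 kW


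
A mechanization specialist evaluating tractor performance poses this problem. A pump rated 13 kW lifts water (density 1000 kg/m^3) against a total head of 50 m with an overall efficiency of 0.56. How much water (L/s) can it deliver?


Q = (P * 1000 * eta) / (rho * g * H)
  = (13 * 1000 * 0.56) / (1000 * 9.81 * 50)
  = 7280 / 490500
  = 0.01484 m^3/s = 14.84 L/s


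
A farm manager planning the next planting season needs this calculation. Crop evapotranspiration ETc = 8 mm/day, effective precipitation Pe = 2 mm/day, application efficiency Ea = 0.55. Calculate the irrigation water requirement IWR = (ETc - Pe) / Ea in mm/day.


IWR = (ETc - Pe) / Ea
    = (8 - 2) / 0.55
    = 6 / 0.55
    = 10.91 mm/day


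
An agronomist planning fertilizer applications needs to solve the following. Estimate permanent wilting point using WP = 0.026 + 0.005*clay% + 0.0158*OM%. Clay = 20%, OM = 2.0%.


WP = 0.026 + 0.005*20 + 0.0158*2.0
   = 0.026 + 0.1000 + 0.0316
   = 0.1576


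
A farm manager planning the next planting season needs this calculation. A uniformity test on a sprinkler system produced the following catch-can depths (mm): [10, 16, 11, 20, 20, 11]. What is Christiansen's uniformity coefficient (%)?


xbar = 88 / 6 = 14.667
sum|xi - xbar| = 24
CU = 100 * (1 - 24 / (6 * 14.667))
   = 100 * (1 - 0.2727)
   = 72.73%


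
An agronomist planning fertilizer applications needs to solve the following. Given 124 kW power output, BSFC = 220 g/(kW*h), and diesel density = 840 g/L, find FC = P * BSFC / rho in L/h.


FC = P * BSFC / rho_fuel
   = 124 * 220 / 840
   = 27280 / 840
   = 32.48 L/h


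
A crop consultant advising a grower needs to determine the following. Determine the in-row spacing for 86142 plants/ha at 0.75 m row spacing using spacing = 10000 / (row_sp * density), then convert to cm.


spacing = 10000 / (row_sp * density)
        = 10000 / (0.75 * 86142)
        = 10000 / 64606.50
        = 0.15478 m = 15.48 cm


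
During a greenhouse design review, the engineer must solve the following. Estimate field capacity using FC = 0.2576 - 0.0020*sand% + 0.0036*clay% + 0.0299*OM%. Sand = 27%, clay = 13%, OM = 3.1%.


FC = 0.2576 - 0.0020*27 + 0.0036*13 + 0.0299*3.1
   = 0.2576 - 0.0540 + 0.0468 + 0.0927
   = 0.3431


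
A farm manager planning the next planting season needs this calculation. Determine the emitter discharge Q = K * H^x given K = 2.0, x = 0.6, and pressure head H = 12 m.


Q = K * H^x
  = 2.0 * 12^0.6
  = 2.0 * 4.4413
  = 8.88 L/h


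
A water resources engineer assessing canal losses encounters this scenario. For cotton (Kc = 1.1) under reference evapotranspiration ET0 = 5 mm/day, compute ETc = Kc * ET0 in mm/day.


ETc = Kc * ET0
    = 1.1 * 5
    = 5.50 mm/day


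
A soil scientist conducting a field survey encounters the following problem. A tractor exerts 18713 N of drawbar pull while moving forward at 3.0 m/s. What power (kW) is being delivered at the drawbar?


P = F * v / 1000
  = 18713 * 3.0 / 1000
  = 56139 / 1000
  = 56.14 kW


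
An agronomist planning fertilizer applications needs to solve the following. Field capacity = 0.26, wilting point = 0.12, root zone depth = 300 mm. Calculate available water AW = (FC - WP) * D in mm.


AW = (FC - WP) * D
   = (0.26 - 0.12) * 300
   = 0.14 * 300
   = 42 mm


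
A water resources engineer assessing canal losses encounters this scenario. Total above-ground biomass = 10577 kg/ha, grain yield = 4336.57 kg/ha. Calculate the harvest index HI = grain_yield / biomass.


HI = grain_yield / biomass
   = 4336.57 / 10577
   = 0.41


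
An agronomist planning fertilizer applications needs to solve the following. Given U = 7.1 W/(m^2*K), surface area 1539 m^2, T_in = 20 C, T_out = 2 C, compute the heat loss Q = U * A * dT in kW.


dT = 20 - (2) = 18 K
Q = U * A * dT
  = 7.1 * 1539 * 18
  = 196684.20 W = 196.68 kW


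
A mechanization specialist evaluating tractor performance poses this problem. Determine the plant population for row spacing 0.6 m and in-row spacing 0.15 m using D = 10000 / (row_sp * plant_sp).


D = 10000 / (row_sp * plant_sp)
  = 10000 / (0.6 * 0.15)
  = 10000 / 0.0900
  = 111111.11 plants/ha


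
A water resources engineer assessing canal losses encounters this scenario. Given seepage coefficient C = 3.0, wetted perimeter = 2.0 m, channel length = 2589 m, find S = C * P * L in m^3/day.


S = C * P * L
  = 3.0 * 2.0 * 2589
  = 15534 m^3/day


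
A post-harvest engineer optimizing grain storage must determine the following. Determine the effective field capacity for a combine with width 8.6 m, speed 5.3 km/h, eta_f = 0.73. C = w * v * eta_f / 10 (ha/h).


C = w * v * eta_f / 10
  = 8.6 * 5.3 * 0.73 / 10
  = 33.27 / 10
  = 3.33 ha/h


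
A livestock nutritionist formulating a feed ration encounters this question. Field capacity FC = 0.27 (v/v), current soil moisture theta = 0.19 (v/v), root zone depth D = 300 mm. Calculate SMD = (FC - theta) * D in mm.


SMD = (FC - theta) * D
    = (0.27 - 0.19) * 300
    = 0.080 * 300
    = 24 mm


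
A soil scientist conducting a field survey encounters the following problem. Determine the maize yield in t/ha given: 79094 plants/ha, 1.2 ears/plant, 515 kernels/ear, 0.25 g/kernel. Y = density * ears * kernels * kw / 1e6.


Y = density * ears * kernels * kw
  = 79094 * 1.2 * 515 * 0.25 g/ha
  = 12220023 g/ha
  = 12220.02 kg/ha = 12.22 t/ha


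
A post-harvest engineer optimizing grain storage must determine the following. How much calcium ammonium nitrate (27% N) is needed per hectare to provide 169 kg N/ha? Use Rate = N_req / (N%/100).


Rate = N_required / (N_content / 100)
     = 169 / (27 / 100)
     = 169 / 0.27
     = 625.93 kg/ha


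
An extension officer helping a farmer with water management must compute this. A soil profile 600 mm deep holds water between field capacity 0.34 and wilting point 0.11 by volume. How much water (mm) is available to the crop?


AW = (FC - WP) * D
   = (0.34 - 0.11) * 600
   = 0.23 * 600
   = 138 mm


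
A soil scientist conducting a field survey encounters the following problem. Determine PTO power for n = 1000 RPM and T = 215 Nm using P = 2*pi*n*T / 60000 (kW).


P = 2*pi*n*T / 60000
  = 2*pi * 1000 * 215 / 60000
  = 1350884.84 / 60000
  = 22.51 kW


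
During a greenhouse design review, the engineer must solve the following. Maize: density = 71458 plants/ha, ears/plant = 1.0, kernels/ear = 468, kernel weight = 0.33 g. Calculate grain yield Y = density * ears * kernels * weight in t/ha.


Y = density * ears * kernels * kw
  = 71458 * 1.0 * 468 * 0.33 g/ha
  = 11035973.52 g/ha
  = 11035.97 kg/ha = 11.04 t/ha


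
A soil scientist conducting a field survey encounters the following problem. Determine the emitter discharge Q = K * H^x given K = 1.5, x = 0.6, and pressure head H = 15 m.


Q = K * H^x
  = 1.5 * 15^0.6
  = 1.5 * 5.0776
  = 7.62 L/h


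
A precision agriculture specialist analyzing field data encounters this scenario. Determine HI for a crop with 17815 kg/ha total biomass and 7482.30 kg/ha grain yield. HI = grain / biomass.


HI = grain_yield / biomass
   = 7482.30 / 17815
   = 0.42


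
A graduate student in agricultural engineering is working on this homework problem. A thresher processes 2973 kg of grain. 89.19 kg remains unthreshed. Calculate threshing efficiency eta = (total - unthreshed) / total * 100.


eta = (total - unthreshed) / total * 100
    = (2973 - 89.19) / 2973 * 100
    = 2883.81 / 2973 * 100
    = 97%


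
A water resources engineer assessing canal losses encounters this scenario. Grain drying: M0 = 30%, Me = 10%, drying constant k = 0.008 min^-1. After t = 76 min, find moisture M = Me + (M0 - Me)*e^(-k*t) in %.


M = Me + (M0 - Me) * e^(-k*t)
  = 10 + (30 - 10) * e^(-0.008*76)
  = 10 + 20 * e^(-0.608)
  = 10 + 20 * 0.54444
  = 10 + 10.8888
  = 20.89%


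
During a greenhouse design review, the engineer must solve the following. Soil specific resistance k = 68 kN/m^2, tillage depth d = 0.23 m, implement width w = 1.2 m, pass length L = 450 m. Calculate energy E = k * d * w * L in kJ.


E = k * d * w * L
  = 68 * 0.23 * 1.2 * 450
  = 8445.60 kJ


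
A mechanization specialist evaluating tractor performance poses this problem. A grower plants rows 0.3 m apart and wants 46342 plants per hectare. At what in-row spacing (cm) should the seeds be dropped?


spacing = 10000 / (row_sp * density)
        = 10000 / (0.3 * 46342)
        = 10000 / 13902.60
        = 0.71929 m = 71.93 cm


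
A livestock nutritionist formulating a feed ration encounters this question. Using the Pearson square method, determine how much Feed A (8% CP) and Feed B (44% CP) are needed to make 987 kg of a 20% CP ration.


parts_A = CP_b - target = 44 - 20 = 24
parts_B = target - CP_a = 20 - 8 = 12
total_parts = 24 + 12 = 36
Feed A = 987 * 24 / 36 = 658 kg
Feed B = 987 * 12 / 36 = 329 kg

658 kg
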